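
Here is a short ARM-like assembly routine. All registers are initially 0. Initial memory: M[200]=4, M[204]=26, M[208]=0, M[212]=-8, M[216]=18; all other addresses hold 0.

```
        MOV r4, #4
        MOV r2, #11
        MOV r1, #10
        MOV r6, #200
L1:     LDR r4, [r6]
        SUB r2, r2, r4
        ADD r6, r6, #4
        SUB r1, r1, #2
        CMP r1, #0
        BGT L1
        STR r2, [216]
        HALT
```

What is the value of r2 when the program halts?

-29

MOV r4, #4 → r4=4
MOV r2, #11 → r2=11
MOV r1, #10 → r1=10
MOV r6, #200 → r6=200
LDR r4, [r6] → r4=M[200]=4
SUB r2, r2, r4 → r2=11-4=7
ADD r6, r6, #4 → r6=200+4=204
SUB r1, r1, #2 → r1=10-2=8
CMP r1, #0  (cmp 8,0)
BGT L1: taken
LDR r4, [r6] → r4=M[204]=26
SUB r2, r2, r4 → r2=7-26=-19
ADD r6, r6, #4 → r6=204+4=208
SUB r1, r1, #2 → r1=8-2=6
CMP r1, #0  (cmp 6,0)
BGT L1: taken
LDR r4, [r6] → r4=M[208]=0
SUB r2, r2, r4 → r2=(-19)-0=-19
ADD r6, r6, #4 → r6=208+4=212
SUB r1, r1, #2 → r1=6-2=4
CMP r1, #0  (cmp 4,0)
BGT L1: taken
LDR r4, [r6] → r4=M[212]=-8
SUB r2, r2, r4 → r2=(-19)-(-8)=-11
ADD r6, r6, #4 → r6=212+4=216
SUB r1, r1, #2 → r1=4-2=2
CMP r1, #0  (cmp 2,0)
BGT L1: taken
LDR r4, [r6] → r4=M[216]=18
SUB r2, r2, r4 → r2=(-11)-18=-29
ADD r6, r6, #4 → r6=216+4=220
SUB r1, r1, #2 → r1=2-2=0
CMP r1, #0  (cmp 0,0)
BGT L1: not taken
STR r2, [216] → M[216]=-29
halt.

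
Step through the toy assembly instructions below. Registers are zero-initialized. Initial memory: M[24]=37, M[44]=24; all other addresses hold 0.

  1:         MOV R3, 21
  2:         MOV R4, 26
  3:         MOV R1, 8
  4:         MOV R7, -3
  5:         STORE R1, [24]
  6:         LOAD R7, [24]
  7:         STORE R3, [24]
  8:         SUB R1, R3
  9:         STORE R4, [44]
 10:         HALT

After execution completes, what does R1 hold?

-13

MOV R3, 21 → R3=21
MOV R4, 26 → R4=26
MOV R1, 8 → R1=8
MOV R7, -3 → R7=-3
STORE R1, [24] → M[24]=8
LOAD R7, [24] → R7=M[24]=8
STORE R3, [24] → M[24]=21
SUB R1, R3 → R1=8-21=-13
STORE R4, [44] → M[44]=26
halt.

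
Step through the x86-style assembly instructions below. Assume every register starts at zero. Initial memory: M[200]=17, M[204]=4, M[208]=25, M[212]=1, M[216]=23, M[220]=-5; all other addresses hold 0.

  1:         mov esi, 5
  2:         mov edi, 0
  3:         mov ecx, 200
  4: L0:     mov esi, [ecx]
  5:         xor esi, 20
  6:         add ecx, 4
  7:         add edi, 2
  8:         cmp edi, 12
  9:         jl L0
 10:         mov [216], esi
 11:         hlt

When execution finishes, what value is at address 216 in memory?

-17

after mov esi, 5: esi=5
after mov edi, 0: edi=0
after mov ecx, 200: ecx=200
after mov esi, [ecx]: esi=M[200]=17
after xor esi, 20: esi=17^20=5
after add ecx, 4: ecx=200+4=204
after add edi, 2: edi=0+2=2
cmp edi, 12  (cmp 2,12)
jl L0: taken
after mov esi, [ecx]: esi=M[204]=4
after xor esi, 20: esi=4^20=16
after add ecx, 4: ecx=204+4=208
after add edi, 2: edi=2+2=4
cmp edi, 12  (cmp 4,12)
jl L0: taken
after mov esi, [ecx]: esi=M[208]=25
after xor esi, 20: esi=25^20=13
after add ecx, 4: ecx=208+4=212
after add edi, 2: edi=4+2=6
cmp edi, 12  (cmp 6,12)
jl L0: taken
after mov esi, [ecx]: esi=M[212]=1
after xor esi, 20: esi=1^20=21
after add ecx, 4: ecx=212+4=216
after add edi, 2: edi=6+2=8
cmp edi, 12  (cmp 8,12)
jl L0: taken
after mov esi, [ecx]: esi=M[216]=23
after xor esi, 20: esi=23^20=3
after add ecx, 4: ecx=216+4=220
after add edi, 2: edi=8+2=10
cmp edi, 12  (cmp 10,12)
jl L0: taken
after mov esi, [ecx]: esi=M[220]=-5
after xor esi, 20: esi=(-5)^20=-17
after add ecx, 4: ecx=220+4=224
after add edi, 2: edi=10+2=12
cmp edi, 12  (cmp 12,12)
jl L0: not taken
mov [216], esi → M[216]=-17
halt.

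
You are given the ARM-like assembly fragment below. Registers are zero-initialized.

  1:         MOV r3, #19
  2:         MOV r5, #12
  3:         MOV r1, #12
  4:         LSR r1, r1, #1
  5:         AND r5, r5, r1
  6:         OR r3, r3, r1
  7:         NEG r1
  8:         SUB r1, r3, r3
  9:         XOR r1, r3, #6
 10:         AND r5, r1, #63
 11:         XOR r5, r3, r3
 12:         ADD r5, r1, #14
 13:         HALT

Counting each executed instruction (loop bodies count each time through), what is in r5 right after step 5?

4

r3=19
r5=12
r1=12
r1=12>>1=6
r5=12&6=4
After step 5: r5 = 4.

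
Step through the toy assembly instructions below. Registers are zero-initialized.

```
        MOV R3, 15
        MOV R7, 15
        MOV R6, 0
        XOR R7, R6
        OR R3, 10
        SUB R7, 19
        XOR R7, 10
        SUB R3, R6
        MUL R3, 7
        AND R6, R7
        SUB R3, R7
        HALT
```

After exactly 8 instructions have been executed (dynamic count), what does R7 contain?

R3=15
R7=15
R6=0
R7=15^0=15
R3=15|10=15
R7=15-19=-4
R7=(-4)^10=-10
R3=15-0=15
After step 8: R7 = -10.

-10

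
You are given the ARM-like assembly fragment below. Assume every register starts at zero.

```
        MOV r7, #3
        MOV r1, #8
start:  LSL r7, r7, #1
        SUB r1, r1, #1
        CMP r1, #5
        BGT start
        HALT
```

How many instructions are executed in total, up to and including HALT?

MOV r7, #3 → r7=3
MOV r1, #8 → r1=8
LSL r7, r7, #1 → r7=3<<1=6
SUB r1, r1, #1 → r1=8-1=7
CMP r1, #5  (cmp 7,5)
BGT start: taken
LSL r7, r7, #1 → r7=6<<1=12
SUB r1, r1, #1 → r1=7-1=6
CMP r1, #5  (cmp 6,5)
BGT start: taken
LSL r7, r7, #1 → r7=12<<1=24
SUB r1, r1, #1 → r1=6-1=5
CMP r1, #5  (cmp 5,5)
BGT start: not taken
halt.
Total executed instructions: 15.

15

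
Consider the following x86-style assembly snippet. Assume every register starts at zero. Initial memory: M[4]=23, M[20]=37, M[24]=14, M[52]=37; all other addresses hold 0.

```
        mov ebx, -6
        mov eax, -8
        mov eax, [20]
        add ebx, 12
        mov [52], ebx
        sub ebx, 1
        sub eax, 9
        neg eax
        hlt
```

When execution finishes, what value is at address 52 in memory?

6

after mov ebx, -6: ebx=-6
after mov eax, -8: eax=-8
after mov eax, [20]: eax=M[20]=37
after add ebx, 12: ebx=(-6)+12=6
mov [52], ebx → M[52]=6
after sub ebx, 1: ebx=6-1=5
after sub eax, 9: eax=37-9=28
after neg eax: eax=-(28)=-28
halt.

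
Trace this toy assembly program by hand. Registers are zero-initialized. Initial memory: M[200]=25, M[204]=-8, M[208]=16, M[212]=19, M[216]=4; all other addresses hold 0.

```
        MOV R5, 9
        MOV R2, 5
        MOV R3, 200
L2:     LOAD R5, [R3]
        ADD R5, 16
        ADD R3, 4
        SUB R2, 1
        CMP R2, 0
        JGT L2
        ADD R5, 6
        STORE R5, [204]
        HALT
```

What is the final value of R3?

220

R5=9
R2=5
R3=200
R5=M[200]=25
R5=25+16=41
R3=200+4=204
R2=5-1=4
CMP R2, 0  (cmp 4,0)
JGT L2: taken
R5=M[204]=-8
R5=(-8)+16=8
R3=204+4=208
R2=4-1=3
CMP R2, 0  (cmp 3,0)
JGT L2: taken
R5=M[208]=16
R5=16+16=32
R3=208+4=212
R2=3-1=2
CMP R2, 0  (cmp 2,0)
JGT L2: taken
R5=M[212]=19
R5=19+16=35
R3=212+4=216
R2=2-1=1
CMP R2, 0  (cmp 1,0)
JGT L2: taken
R5=M[216]=4
R5=4+16=20
R3=216+4=220
R2=1-1=0
CMP R2, 0  (cmp 0,0)
JGT L2: not taken
R5=20+6=26
STORE R5, [204] → M[204]=26
halt.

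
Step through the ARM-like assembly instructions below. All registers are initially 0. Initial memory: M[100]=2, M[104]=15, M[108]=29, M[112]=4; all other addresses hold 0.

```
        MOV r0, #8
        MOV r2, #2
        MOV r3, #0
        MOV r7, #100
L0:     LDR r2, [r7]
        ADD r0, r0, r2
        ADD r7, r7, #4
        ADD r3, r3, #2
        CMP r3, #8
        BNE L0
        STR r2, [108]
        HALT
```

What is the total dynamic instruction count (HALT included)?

30

MOV r0, #8 → r0=8
MOV r2, #2 → r2=2
MOV r3, #0 → r3=0
MOV r7, #100 → r7=100
LDR r2, [r7] → r2=M[100]=2
ADD r0, r0, r2 → r0=8+2=10
ADD r7, r7, #4 → r7=100+4=104
ADD r3, r3, #2 → r3=0+2=2
CMP r3, #8  (cmp 2,8)
BNE L0: taken
LDR r2, [r7] → r2=M[104]=15
ADD r0, r0, r2 → r0=10+15=25
ADD r7, r7, #4 → r7=104+4=108
ADD r3, r3, #2 → r3=2+2=4
CMP r3, #8  (cmp 4,8)
BNE L0: taken
LDR r2, [r7] → r2=M[108]=29
ADD r0, r0, r2 → r0=25+29=54
ADD r7, r7, #4 → r7=108+4=112
ADD r3, r3, #2 → r3=4+2=6
CMP r3, #8  (cmp 6,8)
BNE L0: taken
LDR r2, [r7] → r2=M[112]=4
ADD r0, r0, r2 → r0=54+4=58
ADD r7, r7, #4 → r7=112+4=116
ADD r3, r3, #2 → r3=6+2=8
CMP r3, #8  (cmp 8,8)
BNE L0: not taken
STR r2, [108] → M[108]=4
halt.
Total executed instructions: 30.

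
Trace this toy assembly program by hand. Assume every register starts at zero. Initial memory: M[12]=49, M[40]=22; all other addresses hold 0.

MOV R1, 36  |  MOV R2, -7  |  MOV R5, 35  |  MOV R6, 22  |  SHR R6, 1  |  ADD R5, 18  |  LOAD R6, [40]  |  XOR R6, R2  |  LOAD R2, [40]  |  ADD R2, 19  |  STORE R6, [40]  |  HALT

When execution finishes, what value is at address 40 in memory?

-17

R1=36
R2=-7
R5=35
R6=22
R6=22>>1=11
R5=35+18=53
R6=M[40]=22
R6=22^(-7)=-17
R2=M[40]=22
R2=22+19=41
STORE R6, [40] → M[40]=-17
halt.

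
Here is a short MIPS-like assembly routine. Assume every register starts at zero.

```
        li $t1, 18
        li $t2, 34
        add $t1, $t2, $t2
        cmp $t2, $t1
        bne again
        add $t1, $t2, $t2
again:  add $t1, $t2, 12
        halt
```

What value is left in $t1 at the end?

after li $t1, 18: $t1=18
after li $t2, 34: $t2=34
after add $t1, $t2, $t2: $t1=34+34=68
cmp $t2, $t1  (cmp 34,68)
bne again: taken
after add $t1, $t2, 12: $t1=34+12=46
halt.

46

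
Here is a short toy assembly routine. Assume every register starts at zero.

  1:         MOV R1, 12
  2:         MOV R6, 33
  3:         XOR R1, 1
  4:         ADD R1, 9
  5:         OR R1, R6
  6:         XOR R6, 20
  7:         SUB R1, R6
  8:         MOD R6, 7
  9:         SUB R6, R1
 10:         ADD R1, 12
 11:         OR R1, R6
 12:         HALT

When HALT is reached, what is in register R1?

14

after MOV R1, 12: R1=12
after MOV R6, 33: R6=33
after XOR R1, 1: R1=12^1=13
after ADD R1, 9: R1=13+9=22
after OR R1, R6: R1=22|33=55
after XOR R6, 20: R6=33^20=53
after SUB R1, R6: R1=55-53=2
after MOD R6, 7: R6=53%7=4
after SUB R6, R1: R6=4-2=2
after ADD R1, 12: R1=2+12=14
after OR R1, R6: R1=14|2=14
halt.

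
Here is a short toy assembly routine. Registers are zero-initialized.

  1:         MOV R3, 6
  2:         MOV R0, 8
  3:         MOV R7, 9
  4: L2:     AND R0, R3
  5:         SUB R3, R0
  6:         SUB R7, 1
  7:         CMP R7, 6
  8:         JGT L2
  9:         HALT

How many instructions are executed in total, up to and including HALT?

19

R3=6
R0=8
R7=9
R0=8&6=0
R3=6-0=6
R7=9-1=8
CMP R7, 6  (cmp 8,6)
JGT L2: taken
R0=0&6=0
R3=6-0=6
R7=8-1=7
CMP R7, 6  (cmp 7,6)
JGT L2: taken
R0=0&6=0
R3=6-0=6
R7=7-1=6
CMP R7, 6  (cmp 6,6)
JGT L2: not taken
halt.
Total executed instructions: 19.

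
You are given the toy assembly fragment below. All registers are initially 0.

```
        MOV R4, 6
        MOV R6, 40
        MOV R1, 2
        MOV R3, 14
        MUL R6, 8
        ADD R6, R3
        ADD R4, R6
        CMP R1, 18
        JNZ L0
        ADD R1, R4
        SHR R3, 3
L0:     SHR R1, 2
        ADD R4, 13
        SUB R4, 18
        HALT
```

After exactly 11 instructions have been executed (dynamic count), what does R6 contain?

334

R4=6
R6=40
R1=2
R3=14
R6=40*8=320
R6=320+14=334
R4=6+334=340
CMP R1, 18  (cmp 2,18)
JNZ L0: taken
R1=2>>2=0
R4=340+13=353
After step 11: R6 = 334.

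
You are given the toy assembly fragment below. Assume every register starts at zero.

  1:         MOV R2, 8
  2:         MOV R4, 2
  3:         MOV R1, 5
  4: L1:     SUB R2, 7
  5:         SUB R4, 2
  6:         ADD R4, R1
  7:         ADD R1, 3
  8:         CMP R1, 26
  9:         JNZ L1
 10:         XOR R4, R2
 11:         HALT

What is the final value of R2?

-41

after MOV R2, 8: R2=8
after MOV R4, 2: R4=2
after MOV R1, 5: R1=5
after SUB R2, 7: R2=8-7=1
after SUB R4, 2: R4=2-2=0
after ADD R4, R1: R4=0+5=5
after ADD R1, 3: R1=5+3=8
CMP R1, 26  (cmp 8,26)
JNZ L1: taken
after SUB R2, 7: R2=1-7=-6
after SUB R4, 2: R4=5-2=3
after ADD R4, R1: R4=3+8=11
after ADD R1, 3: R1=8+3=11
CMP R1, 26  (cmp 11,26)
JNZ L1: taken
after SUB R2, 7: R2=(-6)-7=-13
after SUB R4, 2: R4=11-2=9
after ADD R4, R1: R4=9+11=20
after ADD R1, 3: R1=11+3=14
CMP R1, 26  (cmp 14,26)
JNZ L1: taken
after SUB R2, 7: R2=(-13)-7=-20
after SUB R4, 2: R4=20-2=18
after ADD R4, R1: R4=18+14=32
after ADD R1, 3: R1=14+3=17
CMP R1, 26  (cmp 17,26)
JNZ L1: taken
after SUB R2, 7: R2=(-20)-7=-27
after SUB R4, 2: R4=32-2=30
after ADD R4, R1: R4=30+17=47
after ADD R1, 3: R1=17+3=20
CMP R1, 26  (cmp 20,26)
JNZ L1: taken
after SUB R2, 7: R2=(-27)-7=-34
after SUB R4, 2: R4=47-2=45
after ADD R4, R1: R4=45+20=65
after ADD R1, 3: R1=20+3=23
CMP R1, 26  (cmp 23,26)
JNZ L1: taken
after SUB R2, 7: R2=(-34)-7=-41
after SUB R4, 2: R4=65-2=63
after ADD R4, R1: R4=63+23=86
after ADD R1, 3: R1=23+3=26
CMP R1, 26  (cmp 26,26)
JNZ L1: not taken
after XOR R4, R2: R4=86^(-41)=-127
halt.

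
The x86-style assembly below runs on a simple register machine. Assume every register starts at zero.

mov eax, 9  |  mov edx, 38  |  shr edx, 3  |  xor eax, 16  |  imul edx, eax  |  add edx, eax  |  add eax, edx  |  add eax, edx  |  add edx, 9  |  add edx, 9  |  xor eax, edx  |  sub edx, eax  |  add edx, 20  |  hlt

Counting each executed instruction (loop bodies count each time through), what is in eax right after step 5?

25

eax=9
edx=38
edx=38>>3=4
eax=9^16=25
edx=4*25=100
After step 5: eax = 25.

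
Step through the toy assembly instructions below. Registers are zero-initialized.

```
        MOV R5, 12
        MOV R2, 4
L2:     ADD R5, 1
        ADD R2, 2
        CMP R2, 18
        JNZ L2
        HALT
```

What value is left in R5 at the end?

19

MOV R5, 12 → R5=12
MOV R2, 4 → R2=4
ADD R5, 1 → R5=12+1=13
ADD R2, 2 → R2=4+2=6
CMP R2, 18  (cmp 6,18)
JNZ L2: taken
ADD R5, 1 → R5=13+1=14
ADD R2, 2 → R2=6+2=8
CMP R2, 18  (cmp 8,18)
JNZ L2: taken
ADD R5, 1 → R5=14+1=15
ADD R2, 2 → R2=8+2=10
CMP R2, 18  (cmp 10,18)
JNZ L2: taken
ADD R5, 1 → R5=15+1=16
ADD R2, 2 → R2=10+2=12
CMP R2, 18  (cmp 12,18)
JNZ L2: taken
ADD R5, 1 → R5=16+1=17
ADD R2, 2 → R2=12+2=14
CMP R2, 18  (cmp 14,18)
JNZ L2: taken
ADD R5, 1 → R5=17+1=18
ADD R2, 2 → R2=14+2=16
CMP R2, 18  (cmp 16,18)
JNZ L2: taken
ADD R5, 1 → R5=18+1=19
ADD R2, 2 → R2=16+2=18
CMP R2, 18  (cmp 18,18)
JNZ L2: not taken
halt.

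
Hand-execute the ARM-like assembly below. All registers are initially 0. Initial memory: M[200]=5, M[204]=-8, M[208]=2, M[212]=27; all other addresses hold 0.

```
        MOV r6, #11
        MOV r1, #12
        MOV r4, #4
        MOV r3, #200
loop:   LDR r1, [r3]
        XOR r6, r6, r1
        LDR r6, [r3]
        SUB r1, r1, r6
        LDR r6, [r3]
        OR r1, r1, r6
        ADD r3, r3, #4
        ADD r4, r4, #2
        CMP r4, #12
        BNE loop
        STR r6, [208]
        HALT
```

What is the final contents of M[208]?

27

MOV r6, #11 → r6=11
MOV r1, #12 → r1=12
MOV r4, #4 → r4=4
MOV r3, #200 → r3=200
LDR r1, [r3] → r1=M[200]=5
XOR r6, r6, r1 → r6=11^5=14
LDR r6, [r3] → r6=M[200]=5
SUB r1, r1, r6 → r1=5-5=0
LDR r6, [r3] → r6=M[200]=5
OR r1, r1, r6 → r1=0|5=5
ADD r3, r3, #4 → r3=200+4=204
ADD r4, r4, #2 → r4=4+2=6
CMP r4, #12  (cmp 6,12)
BNE loop: taken
LDR r1, [r3] → r1=M[204]=-8
XOR r6, r6, r1 → r6=5^(-8)=-3
LDR r6, [r3] → r6=M[204]=-8
SUB r1, r1, r6 → r1=(-8)-(-8)=0
LDR r6, [r3] → r6=M[204]=-8
OR r1, r1, r6 → r1=0|(-8)=-8
ADD r3, r3, #4 → r3=204+4=208
ADD r4, r4, #2 → r4=6+2=8
CMP r4, #12  (cmp 8,12)
BNE loop: taken
LDR r1, [r3] → r1=M[208]=2
XOR r6, r6, r1 → r6=(-8)^2=-6
LDR r6, [r3] → r6=M[208]=2
SUB r1, r1, r6 → r1=2-2=0
LDR r6, [r3] → r6=M[208]=2
OR r1, r1, r6 → r1=0|2=2
ADD r3, r3, #4 → r3=208+4=212
ADD r4, r4, #2 → r4=8+2=10
CMP r4, #12  (cmp 10,12)
BNE loop: taken
LDR r1, [r3] → r1=M[212]=27
XOR r6, r6, r1 → r6=2^27=25
LDR r6, [r3] → r6=M[212]=27
SUB r1, r1, r6 → r1=27-27=0
LDR r6, [r3] → r6=M[212]=27
OR r1, r1, r6 → r1=0|27=27
ADD r3, r3, #4 → r3=212+4=216
ADD r4, r4, #2 → r4=10+2=12
CMP r4, #12  (cmp 12,12)
BNE loop: not taken
STR r6, [208] → M[208]=27
halt.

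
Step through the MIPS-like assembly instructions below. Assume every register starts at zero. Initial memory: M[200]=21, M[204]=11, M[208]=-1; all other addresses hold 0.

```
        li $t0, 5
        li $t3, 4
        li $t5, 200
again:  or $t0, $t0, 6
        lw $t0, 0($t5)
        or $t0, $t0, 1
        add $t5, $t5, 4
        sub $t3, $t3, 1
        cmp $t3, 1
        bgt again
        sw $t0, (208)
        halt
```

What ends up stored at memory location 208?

$t0=5
$t3=4
$t5=200
$t0=5|6=7
$t0=M[200]=21
$t0=21|1=21
$t5=200+4=204
$t3=4-1=3
cmp $t3, 1  (cmp 3,1)
bgt again: taken
$t0=21|6=23
$t0=M[204]=11
$t0=11|1=11
$t5=204+4=208
$t3=3-1=2
cmp $t3, 1  (cmp 2,1)
bgt again: taken
$t0=11|6=15
$t0=M[208]=-1
$t0=(-1)|1=-1
$t5=208+4=212
$t3=2-1=1
cmp $t3, 1  (cmp 1,1)
bgt again: not taken
sw $t0, (208) → M[208]=-1
halt.

-1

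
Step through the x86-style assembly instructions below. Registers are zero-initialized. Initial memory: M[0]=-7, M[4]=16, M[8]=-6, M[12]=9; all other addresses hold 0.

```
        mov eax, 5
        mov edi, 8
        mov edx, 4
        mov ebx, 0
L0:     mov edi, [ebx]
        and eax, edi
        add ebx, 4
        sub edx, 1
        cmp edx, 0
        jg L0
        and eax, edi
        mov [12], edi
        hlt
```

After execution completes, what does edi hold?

mov eax, 5 → eax=5
mov edi, 8 → edi=8
mov edx, 4 → edx=4
mov ebx, 0 → ebx=0
mov edi, [ebx] → edi=M[0]=-7
and eax, edi → eax=5&(-7)=1
add ebx, 4 → ebx=0+4=4
sub edx, 1 → edx=4-1=3
cmp edx, 0  (cmp 3,0)
jg L0: taken
mov edi, [ebx] → edi=M[4]=16
and eax, edi → eax=1&16=0
add ebx, 4 → ebx=4+4=8
sub edx, 1 → edx=3-1=2
cmp edx, 0  (cmp 2,0)
jg L0: taken
mov edi, [ebx] → edi=M[8]=-6
and eax, edi → eax=0&(-6)=0
add ebx, 4 → ebx=8+4=12
sub edx, 1 → edx=2-1=1
cmp edx, 0  (cmp 1,0)
jg L0: taken
mov edi, [ebx] → edi=M[12]=9
and eax, edi → eax=0&9=0
add ebx, 4 → ebx=12+4=16
sub edx, 1 → edx=1-1=0
cmp edx, 0  (cmp 0,0)
jg L0: not taken
and eax, edi → eax=0&9=0
mov [12], edi → M[12]=9
halt.

9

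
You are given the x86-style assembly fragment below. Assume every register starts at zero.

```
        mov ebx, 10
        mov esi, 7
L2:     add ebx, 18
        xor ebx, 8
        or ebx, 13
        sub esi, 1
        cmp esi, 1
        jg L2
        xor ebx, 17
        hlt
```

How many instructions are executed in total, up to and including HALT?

40

mov ebx, 10 → ebx=10
mov esi, 7 → esi=7
add ebx, 18 → ebx=10+18=28
xor ebx, 8 → ebx=28^8=20
or ebx, 13 → ebx=20|13=29
sub esi, 1 → esi=7-1=6
cmp esi, 1  (cmp 6,1)
jg L2: taken
add ebx, 18 → ebx=29+18=47
xor ebx, 8 → ebx=47^8=39
or ebx, 13 → ebx=39|13=47
sub esi, 1 → esi=6-1=5
cmp esi, 1  (cmp 5,1)
jg L2: taken
add ebx, 18 → ebx=47+18=65
xor ebx, 8 → ebx=65^8=73
or ebx, 13 → ebx=73|13=77
sub esi, 1 → esi=5-1=4
cmp esi, 1  (cmp 4,1)
jg L2: taken
add ebx, 18 → ebx=77+18=95
xor ebx, 8 → ebx=95^8=87
or ebx, 13 → ebx=87|13=95
sub esi, 1 → esi=4-1=3
cmp esi, 1  (cmp 3,1)
jg L2: taken
add ebx, 18 → ebx=95+18=113
xor ebx, 8 → ebx=113^8=121
or ebx, 13 → ebx=121|13=125
sub esi, 1 → esi=3-1=2
cmp esi, 1  (cmp 2,1)
jg L2: taken
add ebx, 18 → ebx=125+18=143
xor ebx, 8 → ebx=143^8=135
or ebx, 13 → ebx=135|13=143
sub esi, 1 → esi=2-1=1
cmp esi, 1  (cmp 1,1)
jg L2: not taken
xor ebx, 17 → ebx=143^17=158
halt.
Total executed instructions: 40.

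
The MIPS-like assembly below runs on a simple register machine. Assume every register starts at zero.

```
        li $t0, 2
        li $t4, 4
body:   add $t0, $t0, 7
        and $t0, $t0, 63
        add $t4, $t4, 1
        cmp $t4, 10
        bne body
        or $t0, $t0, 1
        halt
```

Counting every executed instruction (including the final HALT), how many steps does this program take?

34

$t0=2
$t4=4
$t0=2+7=9
$t0=9&63=9
$t4=4+1=5
cmp $t4, 10  (cmp 5,10)
bne body: taken
$t0=9+7=16
$t0=16&63=16
$t4=5+1=6
cmp $t4, 10  (cmp 6,10)
bne body: taken
$t0=16+7=23
$t0=23&63=23
$t4=6+1=7
cmp $t4, 10  (cmp 7,10)
bne body: taken
$t0=23+7=30
$t0=30&63=30
$t4=7+1=8
cmp $t4, 10  (cmp 8,10)
bne body: taken
$t0=30+7=37
$t0=37&63=37
$t4=8+1=9
cmp $t4, 10  (cmp 9,10)
bne body: taken
$t0=37+7=44
$t0=44&63=44
$t4=9+1=10
cmp $t4, 10  (cmp 10,10)
bne body: not taken
$t0=44|1=45
halt.
Total executed instructions: 34.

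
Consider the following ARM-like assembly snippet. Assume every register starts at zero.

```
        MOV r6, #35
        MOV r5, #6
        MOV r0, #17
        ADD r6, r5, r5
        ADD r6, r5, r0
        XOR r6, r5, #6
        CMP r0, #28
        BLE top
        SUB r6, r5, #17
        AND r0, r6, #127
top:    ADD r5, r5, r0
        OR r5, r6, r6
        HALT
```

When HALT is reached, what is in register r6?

after MOV r6, #35: r6=35
after MOV r5, #6: r5=6
after MOV r0, #17: r0=17
after ADD r6, r5, r5: r6=6+6=12
after ADD r6, r5, r0: r6=6+17=23
after XOR r6, r5, #6: r6=6^6=0
CMP r0, #28  (cmp 17,28)
BLE top: taken
after ADD r5, r5, r0: r5=6+17=23
after OR r5, r6, r6: r5=0|0=0
halt.

0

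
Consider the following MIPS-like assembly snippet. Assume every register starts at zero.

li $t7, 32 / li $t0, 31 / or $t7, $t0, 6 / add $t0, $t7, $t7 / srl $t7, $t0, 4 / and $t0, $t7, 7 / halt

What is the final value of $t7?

$t7=32
$t0=31
$t7=31|6=31
$t0=31+31=62
$t7=62>>4=3
$t0=3&7=3
halt.

3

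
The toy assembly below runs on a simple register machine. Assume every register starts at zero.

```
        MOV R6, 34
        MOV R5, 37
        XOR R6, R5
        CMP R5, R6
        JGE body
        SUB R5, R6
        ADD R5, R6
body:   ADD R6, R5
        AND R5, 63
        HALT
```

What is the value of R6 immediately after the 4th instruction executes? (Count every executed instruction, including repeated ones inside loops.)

7

R6=34
R5=37
R6=34^37=7
CMP R5, R6  (cmp 37,7)
After step 4: R6 = 7.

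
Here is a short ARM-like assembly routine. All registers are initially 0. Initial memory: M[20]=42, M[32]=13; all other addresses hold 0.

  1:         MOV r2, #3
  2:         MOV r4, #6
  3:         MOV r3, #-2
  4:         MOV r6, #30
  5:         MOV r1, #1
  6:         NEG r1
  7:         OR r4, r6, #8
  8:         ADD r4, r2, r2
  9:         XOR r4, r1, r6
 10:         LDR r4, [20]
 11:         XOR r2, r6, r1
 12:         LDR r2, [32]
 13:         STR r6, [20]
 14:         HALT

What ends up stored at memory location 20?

30

after MOV r2, #3: r2=3
after MOV r4, #6: r4=6
after MOV r3, #-2: r3=-2
after MOV r6, #30: r6=30
after MOV r1, #1: r1=1
after NEG r1: r1=-(1)=-1
after OR r4, r6, #8: r4=30|8=30
after ADD r4, r2, r2: r4=3+3=6
after XOR r4, r1, r6: r4=(-1)^30=-31
after LDR r4, [20]: r4=M[20]=42
after XOR r2, r6, r1: r2=30^(-1)=-31
after LDR r2, [32]: r2=M[32]=13
STR r6, [20] → M[20]=30
halt.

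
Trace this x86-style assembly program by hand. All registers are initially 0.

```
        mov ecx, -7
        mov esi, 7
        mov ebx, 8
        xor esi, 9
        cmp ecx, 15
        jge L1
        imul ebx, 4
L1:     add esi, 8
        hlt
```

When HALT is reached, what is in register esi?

22

ecx=-7
esi=7
ebx=8
esi=7^9=14
cmp ecx, 15  (cmp -7,15)
jge L1: not taken
ebx=8*4=32
esi=14+8=22
halt.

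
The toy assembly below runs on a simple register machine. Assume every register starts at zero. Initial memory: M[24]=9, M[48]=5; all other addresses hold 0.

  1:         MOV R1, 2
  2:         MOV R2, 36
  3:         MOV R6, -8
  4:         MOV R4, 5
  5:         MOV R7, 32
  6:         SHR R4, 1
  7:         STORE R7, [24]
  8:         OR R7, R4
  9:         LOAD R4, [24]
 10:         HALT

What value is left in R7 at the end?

34

MOV R1, 2 → R1=2
MOV R2, 36 → R2=36
MOV R6, -8 → R6=-8
MOV R4, 5 → R4=5
MOV R7, 32 → R7=32
SHR R4, 1 → R4=5>>1=2
STORE R7, [24] → M[24]=32
OR R7, R4 → R7=32|2=34
LOAD R4, [24] → R4=M[24]=32
halt.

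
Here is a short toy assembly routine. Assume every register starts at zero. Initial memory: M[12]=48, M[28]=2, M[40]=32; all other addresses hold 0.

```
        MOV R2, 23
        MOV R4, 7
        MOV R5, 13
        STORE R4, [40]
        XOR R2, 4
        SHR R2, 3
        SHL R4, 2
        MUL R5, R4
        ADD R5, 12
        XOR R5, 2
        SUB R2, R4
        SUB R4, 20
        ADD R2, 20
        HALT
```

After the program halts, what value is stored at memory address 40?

7

after MOV R2, 23: R2=23
after MOV R4, 7: R4=7
after MOV R5, 13: R5=13
STORE R4, [40] → M[40]=7
after XOR R2, 4: R2=23^4=19
after SHR R2, 3: R2=19>>3=2
after SHL R4, 2: R4=7<<2=28
after MUL R5, R4: R5=13*28=364
after ADD R5, 12: R5=364+12=376
after XOR R5, 2: R5=376^2=378
after SUB R2, R4: R2=2-28=-26
after SUB R4, 20: R4=28-20=8
after ADD R2, 20: R2=(-26)+20=-6
halt.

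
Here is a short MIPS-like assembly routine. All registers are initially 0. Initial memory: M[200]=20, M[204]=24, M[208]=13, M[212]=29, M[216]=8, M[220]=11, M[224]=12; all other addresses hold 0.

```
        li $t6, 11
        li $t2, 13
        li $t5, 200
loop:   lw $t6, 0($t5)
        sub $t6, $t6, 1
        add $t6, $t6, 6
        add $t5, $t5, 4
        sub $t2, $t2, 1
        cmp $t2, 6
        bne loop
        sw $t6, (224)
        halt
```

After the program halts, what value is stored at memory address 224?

$t6=11
$t2=13
$t5=200
$t6=M[200]=20
$t6=20-1=19
$t6=19+6=25
$t5=200+4=204
$t2=13-1=12
cmp $t2, 6  (cmp 12,6)
bne loop: taken
$t6=M[204]=24
$t6=24-1=23
$t6=23+6=29
$t5=204+4=208
$t2=12-1=11
cmp $t2, 6  (cmp 11,6)
bne loop: taken
$t6=M[208]=13
$t6=13-1=12
$t6=12+6=18
$t5=208+4=212
$t2=11-1=10
cmp $t2, 6  (cmp 10,6)
bne loop: taken
$t6=M[212]=29
$t6=29-1=28
$t6=28+6=34
$t5=212+4=216
$t2=10-1=9
cmp $t2, 6  (cmp 9,6)
bne loop: taken
$t6=M[216]=8
$t6=8-1=7
$t6=7+6=13
$t5=216+4=220
$t2=9-1=8
cmp $t2, 6  (cmp 8,6)
bne loop: taken
$t6=M[220]=11
$t6=11-1=10
$t6=10+6=16
$t5=220+4=224
$t2=8-1=7
cmp $t2, 6  (cmp 7,6)
bne loop: taken
$t6=M[224]=12
$t6=12-1=11
$t6=11+6=17
$t5=224+4=228
$t2=7-1=6
cmp $t2, 6  (cmp 6,6)
bne loop: not taken
sw $t6, (224) → M[224]=17
halt.

17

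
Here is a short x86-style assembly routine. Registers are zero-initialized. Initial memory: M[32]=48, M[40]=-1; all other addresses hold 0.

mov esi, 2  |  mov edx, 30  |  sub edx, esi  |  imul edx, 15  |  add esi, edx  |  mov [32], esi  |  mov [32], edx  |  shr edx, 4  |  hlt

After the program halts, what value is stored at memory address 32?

420

after mov esi, 2: esi=2
after mov edx, 30: edx=30
after sub edx, esi: edx=30-2=28
after imul edx, 15: edx=28*15=420
after add esi, edx: esi=2+420=422
mov [32], esi → M[32]=422
mov [32], edx → M[32]=420
after shr edx, 4: edx=420>>4=26
halt.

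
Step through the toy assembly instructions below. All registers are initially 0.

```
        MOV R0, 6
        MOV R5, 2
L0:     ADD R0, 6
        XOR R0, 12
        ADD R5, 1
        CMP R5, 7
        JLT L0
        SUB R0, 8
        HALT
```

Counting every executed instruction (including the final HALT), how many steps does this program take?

R0=6
R5=2
R0=6+6=12
R0=12^12=0
R5=2+1=3
CMP R5, 7  (cmp 3,7)
JLT L0: taken
R0=0+6=6
R0=6^12=10
R5=3+1=4
CMP R5, 7  (cmp 4,7)
JLT L0: taken
R0=10+6=16
R0=16^12=28
R5=4+1=5
CMP R5, 7  (cmp 5,7)
JLT L0: taken
R0=28+6=34
R0=34^12=46
R5=5+1=6
CMP R5, 7  (cmp 6,7)
JLT L0: taken
R0=46+6=52
R0=52^12=56
R5=6+1=7
CMP R5, 7  (cmp 7,7)
JLT L0: not taken
R0=56-8=48
halt.
Total executed instructions: 29.

29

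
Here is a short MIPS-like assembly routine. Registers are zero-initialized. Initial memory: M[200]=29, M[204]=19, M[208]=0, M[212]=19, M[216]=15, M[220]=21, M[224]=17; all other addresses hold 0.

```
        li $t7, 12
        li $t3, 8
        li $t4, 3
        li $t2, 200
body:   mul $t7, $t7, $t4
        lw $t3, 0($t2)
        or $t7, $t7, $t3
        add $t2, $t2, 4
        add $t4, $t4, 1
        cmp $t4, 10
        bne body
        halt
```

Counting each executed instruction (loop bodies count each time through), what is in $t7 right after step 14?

after li $t7, 12: $t7=12
after li $t3, 8: $t3=8
after li $t4, 3: $t4=3
after li $t2, 200: $t2=200
after mul $t7, $t7, $t4: $t7=12*3=36
after lw $t3, 0($t2): $t3=M[200]=29
after or $t7, $t7, $t3: $t7=36|29=61
after add $t2, $t2, 4: $t2=200+4=204
after add $t4, $t4, 1: $t4=3+1=4
cmp $t4, 10  (cmp 4,10)
bne body: taken
after mul $t7, $t7, $t4: $t7=61*4=244
after lw $t3, 0($t2): $t3=M[204]=19
after or $t7, $t7, $t3: $t7=244|19=247
After step 14: $t7 = 247.

247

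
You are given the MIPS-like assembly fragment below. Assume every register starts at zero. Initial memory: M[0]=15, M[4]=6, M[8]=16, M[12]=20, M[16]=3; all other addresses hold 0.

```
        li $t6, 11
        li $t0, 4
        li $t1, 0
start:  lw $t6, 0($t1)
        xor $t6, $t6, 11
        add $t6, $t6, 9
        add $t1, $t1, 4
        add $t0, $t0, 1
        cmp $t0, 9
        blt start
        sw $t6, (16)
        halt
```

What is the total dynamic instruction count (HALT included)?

after li $t6, 11: $t6=11
after li $t0, 4: $t0=4
after li $t1, 0: $t1=0
after lw $t6, 0($t1): $t6=M[0]=15
after xor $t6, $t6, 11: $t6=15^11=4
after add $t6, $t6, 9: $t6=4+9=13
after add $t1, $t1, 4: $t1=0+4=4
after add $t0, $t0, 1: $t0=4+1=5
cmp $t0, 9  (cmp 5,9)
blt start: taken
after lw $t6, 0($t1): $t6=M[4]=6
after xor $t6, $t6, 11: $t6=6^11=13
after add $t6, $t6, 9: $t6=13+9=22
after add $t1, $t1, 4: $t1=4+4=8
after add $t0, $t0, 1: $t0=5+1=6
cmp $t0, 9  (cmp 6,9)
blt start: taken
after lw $t6, 0($t1): $t6=M[8]=16
after xor $t6, $t6, 11: $t6=16^11=27
after add $t6, $t6, 9: $t6=27+9=36
after add $t1, $t1, 4: $t1=8+4=12
after add $t0, $t0, 1: $t0=6+1=7
cmp $t0, 9  (cmp 7,9)
blt start: taken
after lw $t6, 0($t1): $t6=M[12]=20
after xor $t6, $t6, 11: $t6=20^11=31
after add $t6, $t6, 9: $t6=31+9=40
after add $t1, $t1, 4: $t1=12+4=16
after add $t0, $t0, 1: $t0=7+1=8
cmp $t0, 9  (cmp 8,9)
blt start: taken
after lw $t6, 0($t1): $t6=M[16]=3
after xor $t6, $t6, 11: $t6=3^11=8
after add $t6, $t6, 9: $t6=8+9=17
after add $t1, $t1, 4: $t1=16+4=20
after add $t0, $t0, 1: $t0=8+1=9
cmp $t0, 9  (cmp 9,9)
blt start: not taken
sw $t6, (16) → M[16]=17
halt.
Total executed instructions: 40.

40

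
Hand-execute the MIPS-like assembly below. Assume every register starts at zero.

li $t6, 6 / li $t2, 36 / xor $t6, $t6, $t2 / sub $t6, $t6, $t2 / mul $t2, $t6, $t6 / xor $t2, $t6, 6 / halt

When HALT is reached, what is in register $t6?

$t6=6
$t2=36
$t6=6^36=34
$t6=34-36=-2
$t2=(-2)*(-2)=4
$t2=(-2)^6=-8
halt.

-2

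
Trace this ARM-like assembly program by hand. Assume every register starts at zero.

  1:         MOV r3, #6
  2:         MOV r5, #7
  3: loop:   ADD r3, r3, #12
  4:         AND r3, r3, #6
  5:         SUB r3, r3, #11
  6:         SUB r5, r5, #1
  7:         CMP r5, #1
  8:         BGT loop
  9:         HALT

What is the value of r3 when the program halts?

MOV r3, #6 → r3=6
MOV r5, #7 → r5=7
ADD r3, r3, #12 → r3=6+12=18
AND r3, r3, #6 → r3=18&6=2
SUB r3, r3, #11 → r3=2-11=-9
SUB r5, r5, #1 → r5=7-1=6
CMP r5, #1  (cmp 6,1)
BGT loop: taken
ADD r3, r3, #12 → r3=(-9)+12=3
AND r3, r3, #6 → r3=3&6=2
SUB r3, r3, #11 → r3=2-11=-9
SUB r5, r5, #1 → r5=6-1=5
CMP r5, #1  (cmp 5,1)
BGT loop: taken
ADD r3, r3, #12 → r3=(-9)+12=3
AND r3, r3, #6 → r3=3&6=2
SUB r3, r3, #11 → r3=2-11=-9
SUB r5, r5, #1 → r5=5-1=4
CMP r5, #1  (cmp 4,1)
BGT loop: taken
ADD r3, r3, #12 → r3=(-9)+12=3
AND r3, r3, #6 → r3=3&6=2
SUB r3, r3, #11 → r3=2-11=-9
SUB r5, r5, #1 → r5=4-1=3
CMP r5, #1  (cmp 3,1)
BGT loop: taken
ADD r3, r3, #12 → r3=(-9)+12=3
AND r3, r3, #6 → r3=3&6=2
SUB r3, r3, #11 → r3=2-11=-9
SUB r5, r5, #1 → r5=3-1=2
CMP r5, #1  (cmp 2,1)
BGT loop: taken
ADD r3, r3, #12 → r3=(-9)+12=3
AND r3, r3, #6 → r3=3&6=2
SUB r3, r3, #11 → r3=2-11=-9
SUB r5, r5, #1 → r5=2-1=1
CMP r5, #1  (cmp 1,1)
BGT loop: not taken
halt.

-9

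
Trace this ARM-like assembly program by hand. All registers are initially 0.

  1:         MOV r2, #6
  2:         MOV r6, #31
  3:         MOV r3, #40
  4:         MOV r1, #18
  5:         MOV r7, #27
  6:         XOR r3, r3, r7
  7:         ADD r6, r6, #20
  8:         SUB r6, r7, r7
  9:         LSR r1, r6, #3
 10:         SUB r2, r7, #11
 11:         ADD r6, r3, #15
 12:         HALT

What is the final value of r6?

66

MOV r2, #6 → r2=6
MOV r6, #31 → r6=31
MOV r3, #40 → r3=40
MOV r1, #18 → r1=18
MOV r7, #27 → r7=27
XOR r3, r3, r7 → r3=40^27=51
ADD r6, r6, #20 → r6=31+20=51
SUB r6, r7, r7 → r6=27-27=0
LSR r1, r6, #3 → r1=0>>3=0
SUB r2, r7, #11 → r2=27-11=16
ADD r6, r3, #15 → r6=51+15=66
halt.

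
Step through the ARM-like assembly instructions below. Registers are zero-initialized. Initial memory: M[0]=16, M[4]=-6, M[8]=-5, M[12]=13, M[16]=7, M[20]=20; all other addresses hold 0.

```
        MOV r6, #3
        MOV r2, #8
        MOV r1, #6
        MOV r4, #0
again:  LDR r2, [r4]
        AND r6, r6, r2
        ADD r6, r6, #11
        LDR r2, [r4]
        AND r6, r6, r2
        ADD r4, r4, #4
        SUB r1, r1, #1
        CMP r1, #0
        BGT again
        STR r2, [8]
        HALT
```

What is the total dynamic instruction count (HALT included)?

after MOV r6, #3: r6=3
after MOV r2, #8: r2=8
after MOV r1, #6: r1=6
after MOV r4, #0: r4=0
after LDR r2, [r4]: r2=M[0]=16
after AND r6, r6, r2: r6=3&16=0
after ADD r6, r6, #11: r6=0+11=11
after LDR r2, [r4]: r2=M[0]=16
after AND r6, r6, r2: r6=11&16=0
after ADD r4, r4, #4: r4=0+4=4
after SUB r1, r1, #1: r1=6-1=5
CMP r1, #0  (cmp 5,0)
BGT again: taken
after LDR r2, [r4]: r2=M[4]=-6
after AND r6, r6, r2: r6=0&(-6)=0
after ADD r6, r6, #11: r6=0+11=11
after LDR r2, [r4]: r2=M[4]=-6
after AND r6, r6, r2: r6=11&(-6)=10
after ADD r4, r4, #4: r4=4+4=8
after SUB r1, r1, #1: r1=5-1=4
CMP r1, #0  (cmp 4,0)
BGT again: taken
after LDR r2, [r4]: r2=M[8]=-5
after AND r6, r6, r2: r6=10&(-5)=10
after ADD r6, r6, #11: r6=10+11=21
after LDR r2, [r4]: r2=M[8]=-5
after AND r6, r6, r2: r6=21&(-5)=17
after ADD r4, r4, #4: r4=8+4=12
after SUB r1, r1, #1: r1=4-1=3
CMP r1, #0  (cmp 3,0)
BGT again: taken
after LDR r2, [r4]: r2=M[12]=13
after AND r6, r6, r2: r6=17&13=1
after ADD r6, r6, #11: r6=1+11=12
after LDR r2, [r4]: r2=M[12]=13
after AND r6, r6, r2: r6=12&13=12
after ADD r4, r4, #4: r4=12+4=16
after SUB r1, r1, #1: r1=3-1=2
CMP r1, #0  (cmp 2,0)
BGT again: taken
after LDR r2, [r4]: r2=M[16]=7
after AND r6, r6, r2: r6=12&7=4
after ADD r6, r6, #11: r6=4+11=15
after LDR r2, [r4]: r2=M[16]=7
after AND r6, r6, r2: r6=15&7=7
after ADD r4, r4, #4: r4=16+4=20
after SUB r1, r1, #1: r1=2-1=1
CMP r1, #0  (cmp 1,0)
BGT again: taken
after LDR r2, [r4]: r2=M[20]=20
after AND r6, r6, r2: r6=7&20=4
after ADD r6, r6, #11: r6=4+11=15
after LDR r2, [r4]: r2=M[20]=20
after AND r6, r6, r2: r6=15&20=4
after ADD r4, r4, #4: r4=20+4=24
after SUB r1, r1, #1: r1=1-1=0
CMP r1, #0  (cmp 0,0)
BGT again: not taken
STR r2, [8] → M[8]=20
halt.
Total executed instructions: 60.

60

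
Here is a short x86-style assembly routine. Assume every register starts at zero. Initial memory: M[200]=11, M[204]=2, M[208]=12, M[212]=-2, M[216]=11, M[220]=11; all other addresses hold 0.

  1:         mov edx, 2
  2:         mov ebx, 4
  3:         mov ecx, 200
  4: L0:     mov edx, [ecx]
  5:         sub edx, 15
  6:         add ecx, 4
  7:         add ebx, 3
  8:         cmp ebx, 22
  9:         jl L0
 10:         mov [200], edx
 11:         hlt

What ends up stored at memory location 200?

-4

edx=2
ebx=4
ecx=200
edx=M[200]=11
edx=11-15=-4
ecx=200+4=204
ebx=4+3=7
cmp ebx, 22  (cmp 7,22)
jl L0: taken
edx=M[204]=2
edx=2-15=-13
ecx=204+4=208
ebx=7+3=10
cmp ebx, 22  (cmp 10,22)
jl L0: taken
edx=M[208]=12
edx=12-15=-3
ecx=208+4=212
ebx=10+3=13
cmp ebx, 22  (cmp 13,22)
jl L0: taken
edx=M[212]=-2
edx=(-2)-15=-17
ecx=212+4=216
ebx=13+3=16
cmp ebx, 22  (cmp 16,22)
jl L0: taken
edx=M[216]=11
edx=11-15=-4
ecx=216+4=220
ebx=16+3=19
cmp ebx, 22  (cmp 19,22)
jl L0: taken
edx=M[220]=11
edx=11-15=-4
ecx=220+4=224
ebx=19+3=22
cmp ebx, 22  (cmp 22,22)
jl L0: not taken
mov [200], edx → M[200]=-4
halt.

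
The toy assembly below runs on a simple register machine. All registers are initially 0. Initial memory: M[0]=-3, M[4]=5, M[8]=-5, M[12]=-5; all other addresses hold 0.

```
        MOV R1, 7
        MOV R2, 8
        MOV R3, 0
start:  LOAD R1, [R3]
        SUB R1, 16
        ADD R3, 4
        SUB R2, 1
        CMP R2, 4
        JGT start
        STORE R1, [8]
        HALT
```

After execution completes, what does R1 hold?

-21

R1=7
R2=8
R3=0
R1=M[0]=-3
R1=(-3)-16=-19
R3=0+4=4
R2=8-1=7
CMP R2, 4  (cmp 7,4)
JGT start: taken
R1=M[4]=5
R1=5-16=-11
R3=4+4=8
R2=7-1=6
CMP R2, 4  (cmp 6,4)
JGT start: taken
R1=M[8]=-5
R1=(-5)-16=-21
R3=8+4=12
R2=6-1=5
CMP R2, 4  (cmp 5,4)
JGT start: taken
R1=M[12]=-5
R1=(-5)-16=-21
R3=12+4=16
R2=5-1=4
CMP R2, 4  (cmp 4,4)
JGT start: not taken
STORE R1, [8] → M[8]=-21
halt.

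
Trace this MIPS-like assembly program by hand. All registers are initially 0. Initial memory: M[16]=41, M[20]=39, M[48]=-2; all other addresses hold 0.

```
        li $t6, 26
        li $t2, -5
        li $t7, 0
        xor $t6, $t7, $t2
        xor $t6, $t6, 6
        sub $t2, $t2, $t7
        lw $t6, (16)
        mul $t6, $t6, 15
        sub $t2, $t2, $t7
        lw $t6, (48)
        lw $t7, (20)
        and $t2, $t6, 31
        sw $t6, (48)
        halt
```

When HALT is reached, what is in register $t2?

30

$t6=26
$t2=-5
$t7=0
$t6=0^(-5)=-5
$t6=(-5)^6=-3
$t2=(-5)-0=-5
$t6=M[16]=41
$t6=41*15=615
$t2=(-5)-0=-5
$t6=M[48]=-2
$t7=M[20]=39
$t2=(-2)&31=30
sw $t6, (48) → M[48]=-2
halt.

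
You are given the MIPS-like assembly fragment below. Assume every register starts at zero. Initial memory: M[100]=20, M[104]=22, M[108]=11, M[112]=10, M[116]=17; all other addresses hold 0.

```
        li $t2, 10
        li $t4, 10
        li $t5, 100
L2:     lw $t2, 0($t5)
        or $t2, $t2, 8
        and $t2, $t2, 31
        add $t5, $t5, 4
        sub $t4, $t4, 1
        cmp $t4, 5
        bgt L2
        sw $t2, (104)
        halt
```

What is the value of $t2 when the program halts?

25

$t2=10
$t4=10
$t5=100
$t2=M[100]=20
$t2=20|8=28
$t2=28&31=28
$t5=100+4=104
$t4=10-1=9
cmp $t4, 5  (cmp 9,5)
bgt L2: taken
$t2=M[104]=22
$t2=22|8=30
$t2=30&31=30
$t5=104+4=108
$t4=9-1=8
cmp $t4, 5  (cmp 8,5)
bgt L2: taken
$t2=M[108]=11
$t2=11|8=11
$t2=11&31=11
$t5=108+4=112
$t4=8-1=7
cmp $t4, 5  (cmp 7,5)
bgt L2: taken
$t2=M[112]=10
$t2=10|8=10
$t2=10&31=10
$t5=112+4=116
$t4=7-1=6
cmp $t4, 5  (cmp 6,5)
bgt L2: taken
$t2=M[116]=17
$t2=17|8=25
$t2=25&31=25
$t5=116+4=120
$t4=6-1=5
cmp $t4, 5  (cmp 5,5)
bgt L2: not taken
sw $t2, (104) → M[104]=25
halt.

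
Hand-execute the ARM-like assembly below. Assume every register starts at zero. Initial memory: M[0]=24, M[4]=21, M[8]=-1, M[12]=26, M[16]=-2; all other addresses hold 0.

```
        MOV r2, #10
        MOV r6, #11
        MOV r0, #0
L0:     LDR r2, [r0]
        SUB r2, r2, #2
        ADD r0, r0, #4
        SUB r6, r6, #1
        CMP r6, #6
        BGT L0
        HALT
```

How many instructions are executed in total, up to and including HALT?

MOV r2, #10 → r2=10
MOV r6, #11 → r6=11
MOV r0, #0 → r0=0
LDR r2, [r0] → r2=M[0]=24
SUB r2, r2, #2 → r2=24-2=22
ADD r0, r0, #4 → r0=0+4=4
SUB r6, r6, #1 → r6=11-1=10
CMP r6, #6  (cmp 10,6)
BGT L0: taken
LDR r2, [r0] → r2=M[4]=21
SUB r2, r2, #2 → r2=21-2=19
ADD r0, r0, #4 → r0=4+4=8
SUB r6, r6, #1 → r6=10-1=9
CMP r6, #6  (cmp 9,6)
BGT L0: taken
LDR r2, [r0] → r2=M[8]=-1
SUB r2, r2, #2 → r2=(-1)-2=-3
ADD r0, r0, #4 → r0=8+4=12
SUB r6, r6, #1 → r6=9-1=8
CMP r6, #6  (cmp 8,6)
BGT L0: taken
LDR r2, [r0] → r2=M[12]=26
SUB r2, r2, #2 → r2=26-2=24
ADD r0, r0, #4 → r0=12+4=16
SUB r6, r6, #1 → r6=8-1=7
CMP r6, #6  (cmp 7,6)
BGT L0: taken
LDR r2, [r0] → r2=M[16]=-2
SUB r2, r2, #2 → r2=(-2)-2=-4
ADD r0, r0, #4 → r0=16+4=20
SUB r6, r6, #1 → r6=7-1=6
CMP r6, #6  (cmp 6,6)
BGT L0: not taken
halt.
Total executed instructions: 34.

34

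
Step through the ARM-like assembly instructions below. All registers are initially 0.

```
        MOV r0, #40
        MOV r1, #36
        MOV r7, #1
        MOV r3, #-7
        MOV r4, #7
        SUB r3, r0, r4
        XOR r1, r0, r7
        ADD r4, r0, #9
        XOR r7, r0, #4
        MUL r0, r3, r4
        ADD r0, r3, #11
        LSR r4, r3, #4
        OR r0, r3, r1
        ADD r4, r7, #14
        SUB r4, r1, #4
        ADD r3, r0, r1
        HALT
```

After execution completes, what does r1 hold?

after MOV r0, #40: r0=40
after MOV r1, #36: r1=36
after MOV r7, #1: r7=1
after MOV r3, #-7: r3=-7
after MOV r4, #7: r4=7
after SUB r3, r0, r4: r3=40-7=33
after XOR r1, r0, r7: r1=40^1=41
after ADD r4, r0, #9: r4=40+9=49
after XOR r7, r0, #4: r7=40^4=44
after MUL r0, r3, r4: r0=33*49=1617
after ADD r0, r3, #11: r0=33+11=44
after LSR r4, r3, #4: r4=33>>4=2
after OR r0, r3, r1: r0=33|41=41
after ADD r4, r7, #14: r4=44+14=58
after SUB r4, r1, #4: r4=41-4=37
after ADD r3, r0, r1: r3=41+41=82
halt.

41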